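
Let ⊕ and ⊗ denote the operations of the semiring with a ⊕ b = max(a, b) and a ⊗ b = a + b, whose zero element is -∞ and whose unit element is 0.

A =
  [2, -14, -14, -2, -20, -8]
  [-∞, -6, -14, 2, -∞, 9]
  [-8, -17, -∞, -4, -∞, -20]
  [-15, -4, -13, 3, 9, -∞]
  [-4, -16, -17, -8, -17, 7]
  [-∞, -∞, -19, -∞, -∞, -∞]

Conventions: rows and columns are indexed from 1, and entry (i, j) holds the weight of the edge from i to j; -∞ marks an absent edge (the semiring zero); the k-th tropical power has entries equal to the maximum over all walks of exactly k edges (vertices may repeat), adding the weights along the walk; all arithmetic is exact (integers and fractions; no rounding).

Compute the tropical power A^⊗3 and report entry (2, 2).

A^⊗2:
  [4, -6, -12, 1, 7, -5]
  [-13, -2, -10, 5, 11, 3]
  [-6, -8, -17, -1, 5, -8]
  [5, -1, -8, 6, 12, 16]
  [-2, -12, -12, -5, 1, -7]
  [-27, -36, -∞, -23, -∞, -39]
A^⊗3:
  [6, -3, -10, 4, 10, 14]
  [7, 1, -6, 8, 14, 18]
  [1, -5, -12, 2, 8, 12]
  [8, 2, -3, 9, 15, 19]
  [0, -9, -16, -2, 4, 8]
  [-25, -27, -36, -20, -14, -27]
Key observation: the optimum is the walk 2->4->4->2, with weight 2 + 3 + (-4) = 1.
Optimal value attained by: walk 2->4->4->2.
Answer: (A^⊗3)[2][2] = 1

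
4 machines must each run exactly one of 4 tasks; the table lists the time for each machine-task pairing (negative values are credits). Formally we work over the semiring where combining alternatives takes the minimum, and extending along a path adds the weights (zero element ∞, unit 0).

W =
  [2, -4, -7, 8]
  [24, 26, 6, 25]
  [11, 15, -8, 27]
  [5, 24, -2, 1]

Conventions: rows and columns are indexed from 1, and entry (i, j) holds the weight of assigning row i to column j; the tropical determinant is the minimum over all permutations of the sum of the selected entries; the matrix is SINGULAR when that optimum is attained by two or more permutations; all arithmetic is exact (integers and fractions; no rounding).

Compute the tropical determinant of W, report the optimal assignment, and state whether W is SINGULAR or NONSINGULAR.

σ = (1, 2, 3, 4): 2 + 26 + (-8) + 1 = 21
σ = (1, 2, 4, 3): 2 + 26 + 27 + (-2) = 53
σ = (1, 3, 2, 4): 2 + 6 + 15 + 1 = 24
σ = (1, 3, 4, 2): 2 + 6 + 27 + 24 = 59
σ = (1, 4, 2, 3): 2 + 25 + 15 + (-2) = 40
σ = (1, 4, 3, 2): 2 + 25 + (-8) + 24 = 43
σ = (2, 1, 3, 4): (-4) + 24 + (-8) + 1 = 13
σ = (2, 1, 4, 3): (-4) + 24 + 27 + (-2) = 45
σ = (2, 3, 1, 4): (-4) + 6 + 11 + 1 = 14
σ = (2, 3, 4, 1): (-4) + 6 + 27 + 5 = 34
σ = (2, 4, 1, 3): (-4) + 25 + 11 + (-2) = 30
σ = (2, 4, 3, 1): (-4) + 25 + (-8) + 5 = 18
σ = (3, 1, 2, 4): (-7) + 24 + 15 + 1 = 33
σ = (3, 1, 4, 2): (-7) + 24 + 27 + 24 = 68
σ = (3, 2, 1, 4): (-7) + 26 + 11 + 1 = 31
σ = (3, 2, 4, 1): (-7) + 26 + 27 + 5 = 51
σ = (3, 4, 1, 2): (-7) + 25 + 11 + 24 = 53
σ = (3, 4, 2, 1): (-7) + 25 + 15 + 5 = 38
σ = (4, 1, 2, 3): 8 + 24 + 15 + (-2) = 45
σ = (4, 1, 3, 2): 8 + 24 + (-8) + 24 = 48
σ = (4, 2, 1, 3): 8 + 26 + 11 + (-2) = 43
σ = (4, 2, 3, 1): 8 + 26 + (-8) + 5 = 31
σ = (4, 3, 1, 2): 8 + 6 + 11 + 24 = 49
σ = (4, 3, 2, 1): 8 + 6 + 15 + 5 = 34
Optimal value attained by: σ = (2, 1, 3, 4).
Answer: det⊕(W) = 13; verdict: NONSINGULAR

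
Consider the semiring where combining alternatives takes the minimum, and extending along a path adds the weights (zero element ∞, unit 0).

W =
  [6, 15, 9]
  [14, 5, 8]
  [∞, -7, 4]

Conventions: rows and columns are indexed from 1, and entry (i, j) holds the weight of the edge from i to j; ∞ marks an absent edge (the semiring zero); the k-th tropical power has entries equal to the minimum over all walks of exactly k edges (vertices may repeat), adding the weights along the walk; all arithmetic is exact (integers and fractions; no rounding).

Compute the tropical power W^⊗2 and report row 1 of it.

W^⊗2:
  [12, 2, 13]
  [19, 1, 12]
  [7, -3, 1]
Answer: row 1 of W^⊗2 = [12, 2, 13]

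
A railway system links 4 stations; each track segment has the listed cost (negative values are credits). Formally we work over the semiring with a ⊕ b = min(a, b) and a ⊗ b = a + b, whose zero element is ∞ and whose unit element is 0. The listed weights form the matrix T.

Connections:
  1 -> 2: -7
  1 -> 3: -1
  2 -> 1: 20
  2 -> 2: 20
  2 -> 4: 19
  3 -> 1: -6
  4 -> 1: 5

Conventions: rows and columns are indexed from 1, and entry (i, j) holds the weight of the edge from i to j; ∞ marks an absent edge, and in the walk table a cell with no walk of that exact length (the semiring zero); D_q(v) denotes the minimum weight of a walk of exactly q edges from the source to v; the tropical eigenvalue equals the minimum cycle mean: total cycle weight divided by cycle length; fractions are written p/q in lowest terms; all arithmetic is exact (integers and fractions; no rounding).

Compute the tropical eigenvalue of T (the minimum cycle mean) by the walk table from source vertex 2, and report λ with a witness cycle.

q=0: [∞, 0, ∞, ∞]
q=1: [20, 20, ∞, 19]
q=2: [24, 13, 19, 39]
q=3: [13, 17, 23, 32]
q=4: [17, 6, 12, 36]
Optimal cycle mean attained by: cycle 1->3->1, total (-1) + (-6), length 2.
Answer: λ = -7/2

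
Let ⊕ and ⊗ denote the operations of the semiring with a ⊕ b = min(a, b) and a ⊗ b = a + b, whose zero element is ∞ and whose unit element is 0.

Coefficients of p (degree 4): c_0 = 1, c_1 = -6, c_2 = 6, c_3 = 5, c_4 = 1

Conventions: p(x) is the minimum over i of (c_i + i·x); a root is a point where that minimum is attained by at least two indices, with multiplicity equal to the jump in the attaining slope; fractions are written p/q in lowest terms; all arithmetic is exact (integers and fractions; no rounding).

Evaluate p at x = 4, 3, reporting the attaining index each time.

p(4) = min(1+0·4=1, -6+1·4=-2, 6+2·4=14, 5+3·4=17, 1+4·4=17) = -2 (attained by i=1)
p(3) = min(1+0·3=1, -6+1·3=-3, 6+2·3=12, 5+3·3=14, 1+4·3=13) = -3 (attained by i=1)
Answer: p(4) = -2; p(3) = -3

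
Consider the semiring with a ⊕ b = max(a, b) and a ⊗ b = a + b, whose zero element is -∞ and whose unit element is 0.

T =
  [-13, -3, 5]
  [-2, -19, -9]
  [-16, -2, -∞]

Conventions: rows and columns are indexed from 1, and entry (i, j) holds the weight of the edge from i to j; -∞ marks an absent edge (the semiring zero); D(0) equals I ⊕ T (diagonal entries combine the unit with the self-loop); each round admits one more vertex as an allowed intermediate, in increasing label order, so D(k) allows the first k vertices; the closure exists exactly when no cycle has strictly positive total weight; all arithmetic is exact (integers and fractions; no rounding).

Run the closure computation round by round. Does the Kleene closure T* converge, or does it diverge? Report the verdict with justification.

D(0):
  [0, -3, 5]
  [-2, 0, -9]
  [-16, -2, 0]
D(1):
  [0, -3, 5]
  [-2, 0, 3]
  [-16, -2, 0]
Detection: at round 2, diagonal entry (3, 3) turns strictly positive.
Key observation: the cycle 3->2->1->3 has total weight (-2) + (-2) + 5, which is strictly positive.
Answer: DIVERGES — positive cycle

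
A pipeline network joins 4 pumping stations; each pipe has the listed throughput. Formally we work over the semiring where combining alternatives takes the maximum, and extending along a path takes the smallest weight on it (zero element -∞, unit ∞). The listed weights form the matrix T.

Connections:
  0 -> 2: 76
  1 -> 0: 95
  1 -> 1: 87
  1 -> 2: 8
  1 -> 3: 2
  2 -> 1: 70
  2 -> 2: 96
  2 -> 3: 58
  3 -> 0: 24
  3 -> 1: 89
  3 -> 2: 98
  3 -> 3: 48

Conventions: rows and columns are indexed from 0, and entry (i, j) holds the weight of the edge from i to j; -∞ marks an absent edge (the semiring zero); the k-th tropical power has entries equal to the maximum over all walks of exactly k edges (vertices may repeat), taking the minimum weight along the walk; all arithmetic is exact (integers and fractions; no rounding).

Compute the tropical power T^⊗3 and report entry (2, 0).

T^⊗2:
  [-∞, 70, 76, 58]
  [87, 87, 76, 8]
  [70, 70, 96, 58]
  [89, 87, 96, 58]
T^⊗3:
  [70, 70, 76, 58]
  [87, 87, 76, 58]
  [70, 70, 96, 58]
  [87, 87, 96, 58]
Key observation: the optimum is the walk 2->1->1->0, with weight 70 min 87 min 95 = 70.
Optimal value attained by: walk 2->1->1->0.
Answer: (T^⊗3)[2][0] = 70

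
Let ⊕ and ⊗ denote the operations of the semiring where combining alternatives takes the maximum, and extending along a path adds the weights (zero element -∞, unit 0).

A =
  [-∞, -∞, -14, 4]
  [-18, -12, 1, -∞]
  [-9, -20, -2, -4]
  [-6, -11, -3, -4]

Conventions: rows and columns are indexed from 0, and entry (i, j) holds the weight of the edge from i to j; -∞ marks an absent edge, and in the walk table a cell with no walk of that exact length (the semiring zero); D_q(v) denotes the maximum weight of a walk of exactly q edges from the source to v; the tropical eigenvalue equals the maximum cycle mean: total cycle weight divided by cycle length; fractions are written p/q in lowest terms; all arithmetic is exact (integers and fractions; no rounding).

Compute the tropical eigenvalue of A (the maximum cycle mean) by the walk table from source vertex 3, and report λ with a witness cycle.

q=0: [-∞, -∞, -∞, 0]
q=1: [-6, -11, -3, -4]
q=2: [-10, -15, -5, -2]
q=3: [-8, -13, -5, -6]
q=4: [-12, -17, -7, -4]
Optimal cycle mean attained by: cycle 0->3->0, total 4 + (-6), length 2.
Answer: λ = -1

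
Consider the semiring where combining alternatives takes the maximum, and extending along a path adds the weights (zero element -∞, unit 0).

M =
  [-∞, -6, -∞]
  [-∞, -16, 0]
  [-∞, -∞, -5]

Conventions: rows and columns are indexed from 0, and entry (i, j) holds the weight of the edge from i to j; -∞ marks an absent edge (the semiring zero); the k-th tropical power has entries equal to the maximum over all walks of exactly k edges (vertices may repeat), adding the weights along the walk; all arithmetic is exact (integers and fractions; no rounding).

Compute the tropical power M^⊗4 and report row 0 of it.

M^⊗2:
  [-∞, -22, -6]
  [-∞, -32, -5]
  [-∞, -∞, -10]
M^⊗3:
  [-∞, -38, -11]
  [-∞, -48, -10]
  [-∞, -∞, -15]
M^⊗4:
  [-∞, -54, -16]
  [-∞, -64, -15]
  [-∞, -∞, -20]
Answer: row 0 of M^⊗4 = [-∞, -54, -16]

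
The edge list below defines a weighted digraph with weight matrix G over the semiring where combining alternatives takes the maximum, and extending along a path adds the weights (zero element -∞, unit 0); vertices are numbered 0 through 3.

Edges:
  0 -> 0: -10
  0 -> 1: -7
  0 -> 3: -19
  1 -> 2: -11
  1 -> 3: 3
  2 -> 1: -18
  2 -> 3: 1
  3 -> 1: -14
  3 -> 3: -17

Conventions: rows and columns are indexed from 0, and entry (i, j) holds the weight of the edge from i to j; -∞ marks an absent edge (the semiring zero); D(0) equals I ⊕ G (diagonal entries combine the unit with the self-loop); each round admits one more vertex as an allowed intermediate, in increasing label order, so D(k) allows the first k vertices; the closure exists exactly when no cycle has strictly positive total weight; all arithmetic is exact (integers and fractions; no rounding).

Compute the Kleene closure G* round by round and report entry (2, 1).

D(0):
  [0, -7, -∞, -19]
  [-∞, 0, -11, 3]
  [-∞, -18, 0, 1]
  [-∞, -14, -∞, 0]
D(1):
  [0, -7, -∞, -19]
  [-∞, 0, -11, 3]
  [-∞, -18, 0, 1]
  [-∞, -14, -∞, 0]
D(2):
  [0, -7, -18, -4]
  [-∞, 0, -11, 3]
  [-∞, -18, 0, 1]
  [-∞, -14, -25, 0]
D(3):
  [0, -7, -18, -4]
  [-∞, 0, -11, 3]
  [-∞, -18, 0, 1]
  [-∞, -14, -25, 0]
D(4):
  [0, -7, -18, -4]
  [-∞, 0, -11, 3]
  [-∞, -13, 0, 1]
  [-∞, -14, -25, 0]
Answer: G*[2][1] = -13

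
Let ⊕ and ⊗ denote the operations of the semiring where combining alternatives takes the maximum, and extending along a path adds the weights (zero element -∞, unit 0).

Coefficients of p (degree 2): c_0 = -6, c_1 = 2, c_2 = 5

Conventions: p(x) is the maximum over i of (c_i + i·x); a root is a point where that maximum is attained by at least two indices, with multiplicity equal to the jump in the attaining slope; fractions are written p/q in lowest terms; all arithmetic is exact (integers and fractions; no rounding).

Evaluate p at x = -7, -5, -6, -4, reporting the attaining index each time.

p(-7) = max(-6+0·(-7)=-6, 2+1·(-7)=-5, 5+2·(-7)=-9) = -5 (attained by i=1)
p(-5) = max(-6+0·(-5)=-6, 2+1·(-5)=-3, 5+2·(-5)=-5) = -3 (attained by i=1)
p(-6) = max(-6+0·(-6)=-6, 2+1·(-6)=-4, 5+2·(-6)=-7) = -4 (attained by i=1)
p(-4) = max(-6+0·(-4)=-6, 2+1·(-4)=-2, 5+2·(-4)=-3) = -2 (attained by i=1)
Answer: p(-7) = -5; p(-5) = -3; p(-6) = -4; p(-4) = -2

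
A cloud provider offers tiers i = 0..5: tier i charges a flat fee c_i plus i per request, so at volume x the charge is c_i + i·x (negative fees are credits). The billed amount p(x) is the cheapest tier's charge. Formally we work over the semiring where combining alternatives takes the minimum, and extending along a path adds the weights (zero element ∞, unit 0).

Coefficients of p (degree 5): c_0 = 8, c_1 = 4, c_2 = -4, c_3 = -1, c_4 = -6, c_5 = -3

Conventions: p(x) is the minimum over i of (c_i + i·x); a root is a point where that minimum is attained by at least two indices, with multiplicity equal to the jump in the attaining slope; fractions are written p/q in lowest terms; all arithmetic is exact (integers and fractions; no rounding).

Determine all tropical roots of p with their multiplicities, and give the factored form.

hull edge (i=0, c=8) to (i=2, c=-4): slope -6, span 2
hull edge (i=2, c=-4) to (i=4, c=-6): slope -1, span 2
hull edge (i=4, c=-6) to (i=5, c=-3): slope 3, span 1
Factored form: p(x) = -3 ⊗ (x ⊕ (-3)) ⊗ (x ⊕ 1) ⊗ (x ⊕ 1) ⊗ (x ⊕ 6) ⊗ (x ⊕ 6)
Answer: roots = -3 (mult 1), 1 (mult 2), 6 (mult 2)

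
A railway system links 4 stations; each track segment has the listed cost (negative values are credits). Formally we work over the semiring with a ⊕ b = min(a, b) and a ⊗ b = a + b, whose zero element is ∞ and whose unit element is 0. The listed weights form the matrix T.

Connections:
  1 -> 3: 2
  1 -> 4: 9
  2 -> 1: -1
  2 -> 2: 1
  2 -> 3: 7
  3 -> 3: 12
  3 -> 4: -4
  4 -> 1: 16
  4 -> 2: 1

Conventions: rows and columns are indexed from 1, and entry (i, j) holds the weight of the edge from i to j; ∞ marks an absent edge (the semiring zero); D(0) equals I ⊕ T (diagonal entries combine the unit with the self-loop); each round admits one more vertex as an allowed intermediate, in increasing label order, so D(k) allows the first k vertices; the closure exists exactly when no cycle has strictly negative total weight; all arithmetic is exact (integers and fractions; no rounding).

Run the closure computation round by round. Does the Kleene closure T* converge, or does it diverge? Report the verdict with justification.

D(0):
  [0, ∞, 2, 9]
  [-1, 0, 7, ∞]
  [∞, ∞, 0, -4]
  [16, 1, ∞, 0]
D(1):
  [0, ∞, 2, 9]
  [-1, 0, 1, 8]
  [∞, ∞, 0, -4]
  [16, 1, 18, 0]
D(2):
  [0, ∞, 2, 9]
  [-1, 0, 1, 8]
  [∞, ∞, 0, -4]
  [0, 1, 2, 0]
Detection: at round 3, diagonal entry (4, 4) turns strictly negative.
Key observation: the cycle 4->2->1->3->4 has total weight 1 + (-1) + 2 + (-4), which is strictly negative.
Answer: DIVERGES — negative cycle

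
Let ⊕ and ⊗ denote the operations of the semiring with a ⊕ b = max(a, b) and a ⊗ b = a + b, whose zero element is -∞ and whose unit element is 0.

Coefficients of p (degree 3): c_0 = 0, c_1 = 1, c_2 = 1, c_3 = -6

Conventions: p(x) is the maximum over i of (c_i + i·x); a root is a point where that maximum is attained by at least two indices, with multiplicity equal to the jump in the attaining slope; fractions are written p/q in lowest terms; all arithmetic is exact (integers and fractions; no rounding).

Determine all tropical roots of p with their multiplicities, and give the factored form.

hull edge (i=0, c=0) to (i=1, c=1): slope 1, span 1
hull edge (i=1, c=1) to (i=2, c=1): slope 0, span 1
hull edge (i=2, c=1) to (i=3, c=-6): slope -7, span 1
Factored form: p(x) = -6 ⊗ (x ⊕ (-1)) ⊗ (x ⊕ 0) ⊗ (x ⊕ 7)
Answer: roots = -1 (mult 1), 0 (mult 1), 7 (mult 1)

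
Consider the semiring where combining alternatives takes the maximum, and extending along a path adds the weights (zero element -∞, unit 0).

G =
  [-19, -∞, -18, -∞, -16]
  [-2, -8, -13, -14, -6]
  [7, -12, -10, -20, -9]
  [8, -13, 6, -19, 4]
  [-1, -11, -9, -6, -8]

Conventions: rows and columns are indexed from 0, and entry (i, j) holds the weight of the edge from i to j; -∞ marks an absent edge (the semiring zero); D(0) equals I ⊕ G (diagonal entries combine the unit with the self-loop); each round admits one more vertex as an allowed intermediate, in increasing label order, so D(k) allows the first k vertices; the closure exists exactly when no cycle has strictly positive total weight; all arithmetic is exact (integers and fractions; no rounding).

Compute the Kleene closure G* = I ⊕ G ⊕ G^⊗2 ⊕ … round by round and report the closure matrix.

D(0):
  [0, -∞, -18, -∞, -16]
  [-2, 0, -13, -14, -6]
  [7, -12, 0, -20, -9]
  [8, -13, 6, 0, 4]
  [-1, -11, -9, -6, 0]
D(1):
  [0, -∞, -18, -∞, -16]
  [-2, 0, -13, -14, -6]
  [7, -12, 0, -20, -9]
  [8, -13, 6, 0, 4]
  [-1, -11, -9, -6, 0]
D(2):
  [0, -∞, -18, -∞, -16]
  [-2, 0, -13, -14, -6]
  [7, -12, 0, -20, -9]
  [8, -13, 6, 0, 4]
  [-1, -11, -9, -6, 0]
D(3):
  [0, -30, -18, -38, -16]
  [-2, 0, -13, -14, -6]
  [7, -12, 0, -20, -9]
  [13, -6, 6, 0, 4]
  [-1, -11, -9, -6, 0]
D(4):
  [0, -30, -18, -38, -16]
  [-1, 0, -8, -14, -6]
  [7, -12, 0, -20, -9]
  [13, -6, 6, 0, 4]
  [7, -11, 0, -6, 0]
D(5):
  [0, -27, -16, -22, -16]
  [1, 0, -6, -12, -6]
  [7, -12, 0, -15, -9]
  [13, -6, 6, 0, 4]
  [7, -11, 0, -6, 0]
Answer: G* = [[0, -27, -16, -22, -16], [1, 0, -6, -12, -6], [7, -12, 0, -15, -9], [13, -6, 6, 0, 4], [7, -11, 0, -6, 0]]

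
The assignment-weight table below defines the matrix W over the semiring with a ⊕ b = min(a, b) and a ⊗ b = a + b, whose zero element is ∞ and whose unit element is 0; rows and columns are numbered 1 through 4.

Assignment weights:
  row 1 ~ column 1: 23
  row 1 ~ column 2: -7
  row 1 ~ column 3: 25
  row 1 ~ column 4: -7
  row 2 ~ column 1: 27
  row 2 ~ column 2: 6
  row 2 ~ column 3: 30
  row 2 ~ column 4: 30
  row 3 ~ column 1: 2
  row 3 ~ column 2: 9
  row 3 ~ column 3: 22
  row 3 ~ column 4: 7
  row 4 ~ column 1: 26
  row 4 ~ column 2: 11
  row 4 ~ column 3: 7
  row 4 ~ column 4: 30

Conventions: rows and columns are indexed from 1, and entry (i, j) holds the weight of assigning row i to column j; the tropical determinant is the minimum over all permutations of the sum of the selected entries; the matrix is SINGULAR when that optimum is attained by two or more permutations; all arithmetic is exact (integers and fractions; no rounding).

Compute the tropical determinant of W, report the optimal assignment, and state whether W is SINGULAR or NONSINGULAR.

σ = (1, 2, 3, 4): 23 + 6 + 22 + 30 = 81
σ = (1, 2, 4, 3): 23 + 6 + 7 + 7 = 43
σ = (1, 3, 2, 4): 23 + 30 + 9 + 30 = 92
σ = (1, 3, 4, 2): 23 + 30 + 7 + 11 = 71
σ = (1, 4, 2, 3): 23 + 30 + 9 + 7 = 69
σ = (1, 4, 3, 2): 23 + 30 + 22 + 11 = 86
σ = (2, 1, 3, 4): (-7) + 27 + 22 + 30 = 72
σ = (2, 1, 4, 3): (-7) + 27 + 7 + 7 = 34
σ = (2, 3, 1, 4): (-7) + 30 + 2 + 30 = 55
σ = (2, 3, 4, 1): (-7) + 30 + 7 + 26 = 56
σ = (2, 4, 1, 3): (-7) + 30 + 2 + 7 = 32
σ = (2, 4, 3, 1): (-7) + 30 + 22 + 26 = 71
σ = (3, 1, 2, 4): 25 + 27 + 9 + 30 = 91
σ = (3, 1, 4, 2): 25 + 27 + 7 + 11 = 70
σ = (3, 2, 1, 4): 25 + 6 + 2 + 30 = 63
σ = (3, 2, 4, 1): 25 + 6 + 7 + 26 = 64
σ = (3, 4, 1, 2): 25 + 30 + 2 + 11 = 68
σ = (3, 4, 2, 1): 25 + 30 + 9 + 26 = 90
σ = (4, 1, 2, 3): (-7) + 27 + 9 + 7 = 36
σ = (4, 1, 3, 2): (-7) + 27 + 22 + 11 = 53
σ = (4, 2, 1, 3): (-7) + 6 + 2 + 7 = 8
σ = (4, 2, 3, 1): (-7) + 6 + 22 + 26 = 47
σ = (4, 3, 1, 2): (-7) + 30 + 2 + 11 = 36
σ = (4, 3, 2, 1): (-7) + 30 + 9 + 26 = 58
Optimal value attained by: σ = (4, 2, 1, 3).
Answer: det⊕(W) = 8; verdict: NONSINGULAR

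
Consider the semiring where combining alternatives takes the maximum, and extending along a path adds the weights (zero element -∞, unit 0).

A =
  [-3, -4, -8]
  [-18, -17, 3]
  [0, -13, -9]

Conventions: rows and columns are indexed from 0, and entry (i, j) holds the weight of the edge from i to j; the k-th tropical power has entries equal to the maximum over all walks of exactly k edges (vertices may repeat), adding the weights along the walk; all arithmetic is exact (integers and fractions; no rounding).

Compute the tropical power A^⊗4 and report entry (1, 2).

A^⊗2:
  [-6, -7, -1]
  [3, -10, -6]
  [-3, -4, -8]
A^⊗3:
  [-1, -10, -4]
  [0, -1, -5]
  [-6, -7, -1]
A^⊗4:
  [-4, -5, -7]
  [-3, -4, 2]
  [-1, -10, -4]
Key observation: the optimum is the walk 1->2->0->1->2, with weight 3 + 0 + (-4) + 3 = 2.
Optimal value attained by: walk 1->2->0->1->2.
Answer: (A^⊗4)[1][2] = 2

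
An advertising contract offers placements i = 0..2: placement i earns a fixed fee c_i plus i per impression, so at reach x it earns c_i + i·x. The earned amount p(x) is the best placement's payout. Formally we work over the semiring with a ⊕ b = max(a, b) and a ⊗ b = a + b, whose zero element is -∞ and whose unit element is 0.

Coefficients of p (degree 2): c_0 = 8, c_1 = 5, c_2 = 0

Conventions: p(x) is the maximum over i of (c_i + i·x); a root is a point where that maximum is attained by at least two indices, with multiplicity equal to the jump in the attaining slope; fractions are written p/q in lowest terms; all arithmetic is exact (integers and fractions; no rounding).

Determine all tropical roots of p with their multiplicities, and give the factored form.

hull edge (i=0, c=8) to (i=1, c=5): slope -3, span 1
hull edge (i=1, c=5) to (i=2, c=0): slope -5, span 1
Factored form: p(x) = 0 ⊗ (x ⊕ 3) ⊗ (x ⊕ 5)
Answer: roots = 3 (mult 1), 5 (mult 1)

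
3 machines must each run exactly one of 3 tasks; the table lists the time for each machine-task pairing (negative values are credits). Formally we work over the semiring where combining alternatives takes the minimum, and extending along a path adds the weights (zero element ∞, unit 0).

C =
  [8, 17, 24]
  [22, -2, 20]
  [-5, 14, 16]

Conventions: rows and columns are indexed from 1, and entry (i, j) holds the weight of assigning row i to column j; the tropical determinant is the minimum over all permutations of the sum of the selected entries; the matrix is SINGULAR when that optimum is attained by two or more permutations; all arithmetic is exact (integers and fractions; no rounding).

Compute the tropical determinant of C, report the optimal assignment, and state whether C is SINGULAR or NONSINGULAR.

σ = (1, 2, 3): 8 + (-2) + 16 = 22
σ = (1, 3, 2): 8 + 20 + 14 = 42
σ = (2, 1, 3): 17 + 22 + 16 = 55
σ = (2, 3, 1): 17 + 20 + (-5) = 32
σ = (3, 1, 2): 24 + 22 + 14 = 60
σ = (3, 2, 1): 24 + (-2) + (-5) = 17
Optimal value attained by: σ = (3, 2, 1).
Answer: det⊕(C) = 17; verdict: NONSINGULAR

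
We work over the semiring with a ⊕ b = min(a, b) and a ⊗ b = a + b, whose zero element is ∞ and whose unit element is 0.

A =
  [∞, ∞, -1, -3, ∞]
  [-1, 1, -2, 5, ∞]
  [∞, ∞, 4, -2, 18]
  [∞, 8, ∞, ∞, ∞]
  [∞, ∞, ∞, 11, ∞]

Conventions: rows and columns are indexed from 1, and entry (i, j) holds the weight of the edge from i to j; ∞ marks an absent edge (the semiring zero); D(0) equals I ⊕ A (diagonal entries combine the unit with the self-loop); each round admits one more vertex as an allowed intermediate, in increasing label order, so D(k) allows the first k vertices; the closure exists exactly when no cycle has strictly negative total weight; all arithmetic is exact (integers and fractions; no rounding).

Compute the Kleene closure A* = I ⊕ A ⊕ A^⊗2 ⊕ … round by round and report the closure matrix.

D(0):
  [0, ∞, -1, -3, ∞]
  [-1, 0, -2, 5, ∞]
  [∞, ∞, 0, -2, 18]
  [∞, 8, ∞, 0, ∞]
  [∞, ∞, ∞, 11, 0]
D(1):
  [0, ∞, -1, -3, ∞]
  [-1, 0, -2, -4, ∞]
  [∞, ∞, 0, -2, 18]
  [∞, 8, ∞, 0, ∞]
  [∞, ∞, ∞, 11, 0]
D(2):
  [0, ∞, -1, -3, ∞]
  [-1, 0, -2, -4, ∞]
  [∞, ∞, 0, -2, 18]
  [7, 8, 6, 0, ∞]
  [∞, ∞, ∞, 11, 0]
D(3):
  [0, ∞, -1, -3, 17]
  [-1, 0, -2, -4, 16]
  [∞, ∞, 0, -2, 18]
  [7, 8, 6, 0, 24]
  [∞, ∞, ∞, 11, 0]
D(4):
  [0, 5, -1, -3, 17]
  [-1, 0, -2, -4, 16]
  [5, 6, 0, -2, 18]
  [7, 8, 6, 0, 24]
  [18, 19, 17, 11, 0]
D(5):
  [0, 5, -1, -3, 17]
  [-1, 0, -2, -4, 16]
  [5, 6, 0, -2, 18]
  [7, 8, 6, 0, 24]
  [18, 19, 17, 11, 0]
Answer: A* = [[0, 5, -1, -3, 17], [-1, 0, -2, -4, 16], [5, 6, 0, -2, 18], [7, 8, 6, 0, 24], [18, 19, 17, 11, 0]]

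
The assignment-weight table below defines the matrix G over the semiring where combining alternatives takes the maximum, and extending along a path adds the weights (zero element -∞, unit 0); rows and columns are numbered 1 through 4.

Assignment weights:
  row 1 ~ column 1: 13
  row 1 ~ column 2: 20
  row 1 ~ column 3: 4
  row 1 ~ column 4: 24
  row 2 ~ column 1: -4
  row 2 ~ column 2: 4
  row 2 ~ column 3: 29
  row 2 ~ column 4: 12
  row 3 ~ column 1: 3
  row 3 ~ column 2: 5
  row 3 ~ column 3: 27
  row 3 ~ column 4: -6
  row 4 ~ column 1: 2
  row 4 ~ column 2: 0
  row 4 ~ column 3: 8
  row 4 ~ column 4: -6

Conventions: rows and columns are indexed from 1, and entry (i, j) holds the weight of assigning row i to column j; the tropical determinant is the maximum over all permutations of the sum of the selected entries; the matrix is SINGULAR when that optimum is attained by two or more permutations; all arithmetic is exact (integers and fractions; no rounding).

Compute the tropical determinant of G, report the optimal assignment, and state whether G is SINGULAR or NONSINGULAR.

σ = (1, 2, 3, 4): 13 + 4 + 27 + (-6) = 38
σ = (1, 2, 4, 3): 13 + 4 + (-6) + 8 = 19
σ = (1, 3, 2, 4): 13 + 29 + 5 + (-6) = 41
σ = (1, 3, 4, 2): 13 + 29 + (-6) + 0 = 36
σ = (1, 4, 2, 3): 13 + 12 + 5 + 8 = 38
σ = (1, 4, 3, 2): 13 + 12 + 27 + 0 = 52
σ = (2, 1, 3, 4): 20 + (-4) + 27 + (-6) = 37
σ = (2, 1, 4, 3): 20 + (-4) + (-6) + 8 = 18
σ = (2, 3, 1, 4): 20 + 29 + 3 + (-6) = 46
σ = (2, 3, 4, 1): 20 + 29 + (-6) + 2 = 45
σ = (2, 4, 1, 3): 20 + 12 + 3 + 8 = 43
σ = (2, 4, 3, 1): 20 + 12 + 27 + 2 = 61
σ = (3, 1, 2, 4): 4 + (-4) + 5 + (-6) = -1
σ = (3, 1, 4, 2): 4 + (-4) + (-6) + 0 = -6
σ = (3, 2, 1, 4): 4 + 4 + 3 + (-6) = 5
σ = (3, 2, 4, 1): 4 + 4 + (-6) + 2 = 4
σ = (3, 4, 1, 2): 4 + 12 + 3 + 0 = 19
σ = (3, 4, 2, 1): 4 + 12 + 5 + 2 = 23
σ = (4, 1, 2, 3): 24 + (-4) + 5 + 8 = 33
σ = (4, 1, 3, 2): 24 + (-4) + 27 + 0 = 47
σ = (4, 2, 1, 3): 24 + 4 + 3 + 8 = 39
σ = (4, 2, 3, 1): 24 + 4 + 27 + 2 = 57
σ = (4, 3, 1, 2): 24 + 29 + 3 + 0 = 56
σ = (4, 3, 2, 1): 24 + 29 + 5 + 2 = 60
Optimal value attained by: σ = (2, 4, 3, 1).
Answer: det⊕(G) = 61; verdict: NONSINGULAR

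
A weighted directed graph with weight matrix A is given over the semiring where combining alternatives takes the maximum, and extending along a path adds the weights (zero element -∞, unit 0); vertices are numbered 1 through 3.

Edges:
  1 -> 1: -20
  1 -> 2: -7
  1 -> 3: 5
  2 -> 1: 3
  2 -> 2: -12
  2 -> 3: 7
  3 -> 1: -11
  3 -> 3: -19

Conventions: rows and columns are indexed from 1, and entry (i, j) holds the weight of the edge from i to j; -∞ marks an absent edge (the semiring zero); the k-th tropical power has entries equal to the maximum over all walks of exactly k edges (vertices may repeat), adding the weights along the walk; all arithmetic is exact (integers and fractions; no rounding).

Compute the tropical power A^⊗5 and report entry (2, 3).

A^⊗2:
  [-4, -19, 0]
  [-4, -4, 8]
  [-30, -18, -6]
A^⊗3:
  [-11, -11, 1]
  [-1, -11, 3]
  [-15, -30, -11]
A^⊗4:
  [-8, -18, -4]
  [-8, -8, 4]
  [-22, -22, -10]
A^⊗5:
  [-15, -15, -3]
  [-5, -15, -1]
  [-19, -29, -15]
Key observation: the optimum is the walk 2->1->2->1->2->3, with weight 3 + (-7) + 3 + (-7) + 7 = -1.
Optimal value attained by: walk 2->1->2->1->2->3.
Answer: (A^⊗5)[2][3] = -1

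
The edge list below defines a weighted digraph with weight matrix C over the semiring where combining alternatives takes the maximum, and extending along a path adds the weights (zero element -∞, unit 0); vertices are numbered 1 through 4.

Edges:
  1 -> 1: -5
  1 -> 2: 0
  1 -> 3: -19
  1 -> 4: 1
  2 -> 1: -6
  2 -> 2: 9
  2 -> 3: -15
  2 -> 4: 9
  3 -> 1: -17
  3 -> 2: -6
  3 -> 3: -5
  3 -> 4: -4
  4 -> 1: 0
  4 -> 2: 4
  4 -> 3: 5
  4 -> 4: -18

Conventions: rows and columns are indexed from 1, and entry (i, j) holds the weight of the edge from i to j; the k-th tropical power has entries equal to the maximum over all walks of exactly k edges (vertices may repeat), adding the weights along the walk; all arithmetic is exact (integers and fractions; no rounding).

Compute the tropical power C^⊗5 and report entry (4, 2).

C^⊗2:
  [1, 9, 6, 9]
  [9, 18, 14, 18]
  [-4, 3, 1, 3]
  [-2, 13, 0, 13]
C^⊗3:
  [9, 18, 14, 18]
  [18, 27, 23, 27]
  [3, 12, 8, 12]
  [13, 22, 18, 22]
C^⊗4:
  [18, 27, 23, 27]
  [27, 36, 32, 36]
  [12, 21, 17, 21]
  [22, 31, 27, 31]
C^⊗5:
  [27, 36, 32, 36]
  [36, 45, 41, 45]
  [21, 30, 26, 30]
  [31, 40, 36, 40]
Key observation: the optimum is the walk 4->2->2->2->2->2, with weight 4 + 9 + 9 + 9 + 9 = 40.
Optimal value attained by: walk 4->2->2->2->2->2.
Answer: (C^⊗5)[4][2] = 40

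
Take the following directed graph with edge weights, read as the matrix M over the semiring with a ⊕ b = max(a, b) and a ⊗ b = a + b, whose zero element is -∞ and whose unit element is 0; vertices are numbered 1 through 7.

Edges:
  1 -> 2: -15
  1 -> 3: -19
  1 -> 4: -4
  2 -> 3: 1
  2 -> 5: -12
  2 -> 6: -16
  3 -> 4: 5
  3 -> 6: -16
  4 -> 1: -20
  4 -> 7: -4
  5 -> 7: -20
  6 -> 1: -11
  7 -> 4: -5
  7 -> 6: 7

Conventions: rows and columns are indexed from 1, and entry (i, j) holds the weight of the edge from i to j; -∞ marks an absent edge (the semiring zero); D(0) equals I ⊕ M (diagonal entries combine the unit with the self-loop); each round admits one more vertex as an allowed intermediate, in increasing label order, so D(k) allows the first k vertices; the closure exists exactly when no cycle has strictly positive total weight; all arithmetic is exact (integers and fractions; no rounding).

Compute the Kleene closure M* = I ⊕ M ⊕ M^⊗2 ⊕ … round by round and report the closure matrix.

D(0):
  [0, -15, -19, -4, -∞, -∞, -∞]
  [-∞, 0, 1, -∞, -12, -16, -∞]
  [-∞, -∞, 0, 5, -∞, -16, -∞]
  [-20, -∞, -∞, 0, -∞, -∞, -4]
  [-∞, -∞, -∞, -∞, 0, -∞, -20]
  [-11, -∞, -∞, -∞, -∞, 0, -∞]
  [-∞, -∞, -∞, -5, -∞, 7, 0]
D(1):
  [0, -15, -19, -4, -∞, -∞, -∞]
  [-∞, 0, 1, -∞, -12, -16, -∞]
  [-∞, -∞, 0, 5, -∞, -16, -∞]
  [-20, -35, -39, 0, -∞, -∞, -4]
  [-∞, -∞, -∞, -∞, 0, -∞, -20]
  [-11, -26, -30, -15, -∞, 0, -∞]
  [-∞, -∞, -∞, -5, -∞, 7, 0]
D(2):
  [0, -15, -14, -4, -27, -31, -∞]
  [-∞, 0, 1, -∞, -12, -16, -∞]
  [-∞, -∞, 0, 5, -∞, -16, -∞]
  [-20, -35, -34, 0, -47, -51, -4]
  [-∞, -∞, -∞, -∞, 0, -∞, -20]
  [-11, -26, -25, -15, -38, 0, -∞]
  [-∞, -∞, -∞, -5, -∞, 7, 0]
D(3):
  [0, -15, -14, -4, -27, -30, -∞]
  [-∞, 0, 1, 6, -12, -15, -∞]
  [-∞, -∞, 0, 5, -∞, -16, -∞]
  [-20, -35, -34, 0, -47, -50, -4]
  [-∞, -∞, -∞, -∞, 0, -∞, -20]
  [-11, -26, -25, -15, -38, 0, -∞]
  [-∞, -∞, -∞, -5, -∞, 7, 0]
D(4):
  [0, -15, -14, -4, -27, -30, -8]
  [-14, 0, 1, 6, -12, -15, 2]
  [-15, -30, 0, 5, -42, -16, 1]
  [-20, -35, -34, 0, -47, -50, -4]
  [-∞, -∞, -∞, -∞, 0, -∞, -20]
  [-11, -26, -25, -15, -38, 0, -19]
  [-25, -40, -39, -5, -52, 7, 0]
D(5):
  [0, -15, -14, -4, -27, -30, -8]
  [-14, 0, 1, 6, -12, -15, 2]
  [-15, -30, 0, 5, -42, -16, 1]
  [-20, -35, -34, 0, -47, -50, -4]
  [-∞, -∞, -∞, -∞, 0, -∞, -20]
  [-11, -26, -25, -15, -38, 0, -19]
  [-25, -40, -39, -5, -52, 7, 0]
D(6):
  [0, -15, -14, -4, -27, -30, -8]
  [-14, 0, 1, 6, -12, -15, 2]
  [-15, -30, 0, 5, -42, -16, 1]
  [-20, -35, -34, 0, -47, -50, -4]
  [-∞, -∞, -∞, -∞, 0, -∞, -20]
  [-11, -26, -25, -15, -38, 0, -19]
  [-4, -19, -18, -5, -31, 7, 0]
D(7):
  [0, -15, -14, -4, -27, -1, -8]
  [-2, 0, 1, 6, -12, 9, 2]
  [-3, -18, 0, 5, -30, 8, 1]
  [-8, -23, -22, 0, -35, 3, -4]
  [-24, -39, -38, -25, 0, -13, -20]
  [-11, -26, -25, -15, -38, 0, -19]
  [-4, -19, -18, -5, -31, 7, 0]
Answer: M* = [[0, -15, -14, -4, -27, -1, -8], [-2, 0, 1, 6, -12, 9, 2], [-3, -18, 0, 5, -30, 8, 1], [-8, -23, -22, 0, -35, 3, -4], [-24, -39, -38, -25, 0, -13, -20], [-11, -26, -25, -15, -38, 0, -19], [-4, -19, -18, -5, -31, 7, 0]]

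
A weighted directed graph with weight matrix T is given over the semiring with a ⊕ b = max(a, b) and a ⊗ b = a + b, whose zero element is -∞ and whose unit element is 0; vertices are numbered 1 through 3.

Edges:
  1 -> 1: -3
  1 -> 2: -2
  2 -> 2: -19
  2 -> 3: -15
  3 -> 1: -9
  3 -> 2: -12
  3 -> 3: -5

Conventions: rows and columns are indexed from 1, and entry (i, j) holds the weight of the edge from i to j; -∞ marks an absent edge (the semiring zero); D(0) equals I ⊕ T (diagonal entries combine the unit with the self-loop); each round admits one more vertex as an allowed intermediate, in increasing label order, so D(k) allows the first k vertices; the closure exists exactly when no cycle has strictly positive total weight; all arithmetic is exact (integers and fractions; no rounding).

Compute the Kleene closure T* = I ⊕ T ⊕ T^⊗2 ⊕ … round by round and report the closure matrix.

D(0):
  [0, -2, -∞]
  [-∞, 0, -15]
  [-9, -12, 0]
D(1):
  [0, -2, -∞]
  [-∞, 0, -15]
  [-9, -11, 0]
D(2):
  [0, -2, -17]
  [-∞, 0, -15]
  [-9, -11, 0]
D(3):
  [0, -2, -17]
  [-24, 0, -15]
  [-9, -11, 0]
Answer: T* = [[0, -2, -17], [-24, 0, -15], [-9, -11, 0]]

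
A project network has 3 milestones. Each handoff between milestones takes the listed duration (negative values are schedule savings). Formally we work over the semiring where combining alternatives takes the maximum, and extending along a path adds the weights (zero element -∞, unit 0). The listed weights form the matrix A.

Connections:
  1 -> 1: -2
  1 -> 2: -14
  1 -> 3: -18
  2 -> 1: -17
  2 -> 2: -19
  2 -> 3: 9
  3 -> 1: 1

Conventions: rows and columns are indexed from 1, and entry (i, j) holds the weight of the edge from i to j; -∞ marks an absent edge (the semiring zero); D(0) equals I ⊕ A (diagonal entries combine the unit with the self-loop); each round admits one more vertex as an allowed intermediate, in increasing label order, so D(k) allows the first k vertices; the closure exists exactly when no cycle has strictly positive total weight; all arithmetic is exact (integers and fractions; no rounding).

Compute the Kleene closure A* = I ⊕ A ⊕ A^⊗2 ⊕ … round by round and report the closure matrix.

D(0):
  [0, -14, -18]
  [-17, 0, 9]
  [1, -∞, 0]
D(1):
  [0, -14, -18]
  [-17, 0, 9]
  [1, -13, 0]
D(2):
  [0, -14, -5]
  [-17, 0, 9]
  [1, -13, 0]
D(3):
  [0, -14, -5]
  [10, 0, 9]
  [1, -13, 0]
Answer: A* = [[0, -14, -5], [10, 0, 9], [1, -13, 0]]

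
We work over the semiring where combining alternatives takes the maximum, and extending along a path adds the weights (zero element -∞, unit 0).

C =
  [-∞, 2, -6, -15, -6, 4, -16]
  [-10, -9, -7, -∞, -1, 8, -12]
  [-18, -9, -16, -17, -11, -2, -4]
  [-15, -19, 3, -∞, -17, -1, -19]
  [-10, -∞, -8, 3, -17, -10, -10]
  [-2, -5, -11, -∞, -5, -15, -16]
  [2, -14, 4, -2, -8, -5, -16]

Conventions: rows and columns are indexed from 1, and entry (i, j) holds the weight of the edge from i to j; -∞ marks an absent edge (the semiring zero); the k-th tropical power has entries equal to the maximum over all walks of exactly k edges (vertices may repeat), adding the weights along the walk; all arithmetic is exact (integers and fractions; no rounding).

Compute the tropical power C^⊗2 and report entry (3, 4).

C^⊗2:
  [2, -1, -5, -3, 1, 10, -10]
  [6, 3, -3, 2, 3, -1, -8]
  [-2, -7, 0, -6, -7, -1, -18]
  [-3, -6, -12, -14, -6, 1, -1]
  [-8, -8, 6, -12, -14, 2, -12]
  [-14, 0, -8, -2, -6, 3, -15]
  [-7, 4, 1, -5, -4, 6, 0]
Key observation: the optimum is the walk 3->7->4, with weight (-4) + (-2) = -6.
Optimal value attained by: walk 3->7->4.
Answer: (C^⊗2)[3][4] = -6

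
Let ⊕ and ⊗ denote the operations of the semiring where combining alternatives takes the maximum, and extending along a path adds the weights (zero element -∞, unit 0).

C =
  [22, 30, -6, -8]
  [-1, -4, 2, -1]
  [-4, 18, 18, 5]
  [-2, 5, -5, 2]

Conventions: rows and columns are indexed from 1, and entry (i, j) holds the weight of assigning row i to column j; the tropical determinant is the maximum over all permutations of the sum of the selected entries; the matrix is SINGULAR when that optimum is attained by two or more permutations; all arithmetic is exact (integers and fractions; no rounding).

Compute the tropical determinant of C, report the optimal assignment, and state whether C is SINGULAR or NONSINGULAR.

σ = (1, 2, 3, 4): 22 + (-4) + 18 + 2 = 38
σ = (1, 2, 4, 3): 22 + (-4) + 5 + (-5) = 18
σ = (1, 3, 2, 4): 22 + 2 + 18 + 2 = 44
σ = (1, 3, 4, 2): 22 + 2 + 5 + 5 = 34
σ = (1, 4, 2, 3): 22 + (-1) + 18 + (-5) = 34
σ = (1, 4, 3, 2): 22 + (-1) + 18 + 5 = 44
σ = (2, 1, 3, 4): 30 + (-1) + 18 + 2 = 49
σ = (2, 1, 4, 3): 30 + (-1) + 5 + (-5) = 29
σ = (2, 3, 1, 4): 30 + 2 + (-4) + 2 = 30
σ = (2, 3, 4, 1): 30 + 2 + 5 + (-2) = 35
σ = (2, 4, 1, 3): 30 + (-1) + (-4) + (-5) = 20
σ = (2, 4, 3, 1): 30 + (-1) + 18 + (-2) = 45
σ = (3, 1, 2, 4): (-6) + (-1) + 18 + 2 = 13
σ = (3, 1, 4, 2): (-6) + (-1) + 5 + 5 = 3
σ = (3, 2, 1, 4): (-6) + (-4) + (-4) + 2 = -12
σ = (3, 2, 4, 1): (-6) + (-4) + 5 + (-2) = -7
σ = (3, 4, 1, 2): (-6) + (-1) + (-4) + 5 = -6
σ = (3, 4, 2, 1): (-6) + (-1) + 18 + (-2) = 9
σ = (4, 1, 2, 3): (-8) + (-1) + 18 + (-5) = 4
σ = (4, 1, 3, 2): (-8) + (-1) + 18 + 5 = 14
σ = (4, 2, 1, 3): (-8) + (-4) + (-4) + (-5) = -21
σ = (4, 2, 3, 1): (-8) + (-4) + 18 + (-2) = 4
σ = (4, 3, 1, 2): (-8) + 2 + (-4) + 5 = -5
σ = (4, 3, 2, 1): (-8) + 2 + 18 + (-2) = 10
Optimal value attained by: σ = (2, 1, 3, 4).
Answer: det⊕(C) = 49; verdict: NONSINGULAR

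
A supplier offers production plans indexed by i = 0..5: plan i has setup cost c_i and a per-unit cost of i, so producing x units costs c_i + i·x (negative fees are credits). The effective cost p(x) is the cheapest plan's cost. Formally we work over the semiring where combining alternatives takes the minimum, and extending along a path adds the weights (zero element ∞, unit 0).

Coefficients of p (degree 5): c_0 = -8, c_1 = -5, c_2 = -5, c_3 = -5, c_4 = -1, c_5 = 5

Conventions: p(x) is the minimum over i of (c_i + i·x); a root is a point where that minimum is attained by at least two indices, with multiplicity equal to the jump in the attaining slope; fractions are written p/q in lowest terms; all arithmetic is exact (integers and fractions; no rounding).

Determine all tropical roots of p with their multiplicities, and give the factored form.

hull edge (i=0, c=-8) to (i=3, c=-5): slope 1, span 3
hull edge (i=3, c=-5) to (i=4, c=-1): slope 4, span 1
hull edge (i=4, c=-1) to (i=5, c=5): slope 6, span 1
Factored form: p(x) = 5 ⊗ (x ⊕ (-6)) ⊗ (x ⊕ (-4)) ⊗ (x ⊕ (-1)) ⊗ (x ⊕ (-1)) ⊗ (x ⊕ (-1))
Answer: roots = -6 (mult 1), -4 (mult 1), -1 (mult 3)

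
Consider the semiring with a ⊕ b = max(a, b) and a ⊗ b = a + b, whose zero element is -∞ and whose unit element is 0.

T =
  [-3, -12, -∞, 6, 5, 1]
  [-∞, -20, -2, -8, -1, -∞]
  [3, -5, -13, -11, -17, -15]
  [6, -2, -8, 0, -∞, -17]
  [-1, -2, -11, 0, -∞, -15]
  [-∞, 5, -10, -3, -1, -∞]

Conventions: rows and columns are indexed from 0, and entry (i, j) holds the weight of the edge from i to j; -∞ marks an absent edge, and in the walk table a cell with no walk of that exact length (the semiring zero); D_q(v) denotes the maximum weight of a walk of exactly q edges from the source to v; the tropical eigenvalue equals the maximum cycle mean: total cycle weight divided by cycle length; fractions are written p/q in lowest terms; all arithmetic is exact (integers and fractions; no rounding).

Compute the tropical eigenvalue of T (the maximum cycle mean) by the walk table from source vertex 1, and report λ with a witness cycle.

q=0: [-∞, 0, -∞, -∞, -∞, -∞]
q=1: [-∞, -20, -2, -8, -1, -∞]
q=2: [1, -3, -12, -1, -19, -16]
q=3: [5, -3, -5, 7, 6, 2]
q=4: [13, 7, -1, 11, 10, 6]
q=5: [17, 11, 5, 19, 18, 14]
q=6: [25, 19, 11, 23, 22, 18]
Optimal cycle mean attained by: cycle 0->3->0, total 6 + 6, length 2.
Answer: λ = 6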